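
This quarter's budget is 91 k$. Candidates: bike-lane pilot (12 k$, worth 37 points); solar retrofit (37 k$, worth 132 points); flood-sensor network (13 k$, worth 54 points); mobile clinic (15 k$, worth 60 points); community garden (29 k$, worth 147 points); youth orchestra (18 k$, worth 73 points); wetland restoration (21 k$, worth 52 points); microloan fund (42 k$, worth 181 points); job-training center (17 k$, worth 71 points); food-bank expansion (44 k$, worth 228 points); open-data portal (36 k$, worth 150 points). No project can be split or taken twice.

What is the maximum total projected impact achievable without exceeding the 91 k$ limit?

By projected impact per k$: food-bank expansion 5.18, community garden 5.07, microloan fund 4.31 lead.
Greedy by ratio would take community garden + job-training center + food-bank expansion: 90 k$ used, total 446.
The 17 k$ tied up in job-training center is better spent on youth orchestra — total rises to 448 (91 k$).

448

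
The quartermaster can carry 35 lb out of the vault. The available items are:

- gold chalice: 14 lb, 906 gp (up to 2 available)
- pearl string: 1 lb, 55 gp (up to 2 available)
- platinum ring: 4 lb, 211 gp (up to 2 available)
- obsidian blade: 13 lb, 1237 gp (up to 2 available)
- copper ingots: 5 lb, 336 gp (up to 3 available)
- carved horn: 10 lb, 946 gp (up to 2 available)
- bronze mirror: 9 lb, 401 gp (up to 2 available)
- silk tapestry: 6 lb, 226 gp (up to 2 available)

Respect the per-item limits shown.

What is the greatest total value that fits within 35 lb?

3239

Greedy by ratio would take 2×pearl string + 2×obsidian blade + copper ingots: 33 lb used, total 2920.
The 18 lb tied up in obsidian blade and copper ingots is better spent on 2×carved horn — total rises to 3239 (35 lb).
Nothing else within 35 lb beats 3239.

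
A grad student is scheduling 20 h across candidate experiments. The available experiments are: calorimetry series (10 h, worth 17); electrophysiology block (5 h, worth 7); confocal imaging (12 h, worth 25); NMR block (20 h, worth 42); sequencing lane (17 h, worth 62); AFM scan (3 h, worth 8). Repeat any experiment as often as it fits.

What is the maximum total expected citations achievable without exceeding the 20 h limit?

70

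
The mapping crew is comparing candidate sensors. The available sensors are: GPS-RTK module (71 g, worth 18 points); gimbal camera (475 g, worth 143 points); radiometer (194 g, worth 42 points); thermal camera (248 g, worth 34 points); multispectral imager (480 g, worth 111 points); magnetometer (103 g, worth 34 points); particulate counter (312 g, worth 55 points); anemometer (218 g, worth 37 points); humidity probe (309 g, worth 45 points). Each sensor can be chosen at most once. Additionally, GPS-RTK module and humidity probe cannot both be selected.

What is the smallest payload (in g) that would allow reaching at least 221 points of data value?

Look for the lowest-payload combination reaching 221.
Taking GPS-RTK module + gimbal camera + radiometer + magnetometer gives 237 (≥ 221) for 843 g.
Below 843 g the best achievable stays under 221.

843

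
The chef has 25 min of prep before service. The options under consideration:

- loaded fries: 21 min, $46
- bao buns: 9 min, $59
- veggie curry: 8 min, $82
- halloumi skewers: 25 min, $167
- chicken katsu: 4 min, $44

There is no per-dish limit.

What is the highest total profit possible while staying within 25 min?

264

Best packing: 6×chicken katsu — 24 min, 264 total.
Nothing else within 25 min beats 264.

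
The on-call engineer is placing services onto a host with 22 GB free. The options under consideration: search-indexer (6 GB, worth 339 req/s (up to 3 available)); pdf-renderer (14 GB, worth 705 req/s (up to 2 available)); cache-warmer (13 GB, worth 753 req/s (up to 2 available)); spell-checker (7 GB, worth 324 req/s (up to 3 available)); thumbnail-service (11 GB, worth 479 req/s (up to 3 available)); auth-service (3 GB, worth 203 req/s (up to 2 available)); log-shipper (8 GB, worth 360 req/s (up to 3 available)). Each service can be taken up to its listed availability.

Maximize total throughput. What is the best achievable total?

1295

The ratio heuristic lands on cache-warmer + 2×auth-service (1159) but leaves 3 GB idle.
Dropping auth-service frees 3 GB; slotting in search-indexer (6 GB) lifts the total to 1295 at 22 GB.
That's the maximum — no swap from here does better than 1295.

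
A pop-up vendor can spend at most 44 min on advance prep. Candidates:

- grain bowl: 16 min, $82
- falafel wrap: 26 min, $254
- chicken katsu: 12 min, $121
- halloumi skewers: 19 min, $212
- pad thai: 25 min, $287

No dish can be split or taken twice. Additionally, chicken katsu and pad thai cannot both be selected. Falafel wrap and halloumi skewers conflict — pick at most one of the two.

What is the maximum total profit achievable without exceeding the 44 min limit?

The ratio ordering already packs tightly: halloumi skewers + pad thai, 44 min, 499.
That's the maximum — no feasible swap from here does better than 499.

499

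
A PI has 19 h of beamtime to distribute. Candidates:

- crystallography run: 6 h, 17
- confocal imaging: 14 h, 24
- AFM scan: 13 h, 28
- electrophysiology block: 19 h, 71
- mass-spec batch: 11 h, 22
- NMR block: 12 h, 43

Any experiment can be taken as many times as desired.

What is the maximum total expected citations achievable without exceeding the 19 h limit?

71

The ratio ordering already packs tightly: electrophysiology block, 19 h, 71.
That's the maximum — no swap from here does better than 71.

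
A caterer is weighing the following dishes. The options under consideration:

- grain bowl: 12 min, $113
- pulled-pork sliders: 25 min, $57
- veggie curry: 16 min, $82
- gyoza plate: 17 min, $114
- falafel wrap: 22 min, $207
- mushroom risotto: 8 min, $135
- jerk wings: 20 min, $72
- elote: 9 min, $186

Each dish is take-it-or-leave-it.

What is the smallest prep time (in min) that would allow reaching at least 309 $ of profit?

17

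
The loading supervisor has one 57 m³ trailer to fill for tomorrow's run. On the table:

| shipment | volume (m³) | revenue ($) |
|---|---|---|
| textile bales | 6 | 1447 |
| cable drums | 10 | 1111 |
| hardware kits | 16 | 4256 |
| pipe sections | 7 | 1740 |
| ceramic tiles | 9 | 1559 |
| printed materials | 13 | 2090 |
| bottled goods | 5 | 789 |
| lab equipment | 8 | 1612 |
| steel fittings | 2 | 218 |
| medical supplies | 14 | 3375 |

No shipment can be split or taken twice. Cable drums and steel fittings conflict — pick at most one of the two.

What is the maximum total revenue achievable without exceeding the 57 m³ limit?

By revenue per m³: hardware kits 266.00, pipe sections 248.57, textile bales 241.17 lead.
Best packing: textile bales + hardware kits + pipe sections + bottled goods + lab equipment + medical supplies — 56 m³, 13219 total.
Next best is textile bales + hardware kits + pipe sections + ceramic tiles + bottled goods + medical supplies at 13166 (57 m³) — short by 53.

13219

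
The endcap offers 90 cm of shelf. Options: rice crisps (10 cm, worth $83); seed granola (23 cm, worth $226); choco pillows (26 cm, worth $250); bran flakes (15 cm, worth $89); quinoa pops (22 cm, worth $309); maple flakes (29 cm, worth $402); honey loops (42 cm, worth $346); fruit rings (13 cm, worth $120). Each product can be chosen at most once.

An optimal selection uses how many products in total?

Best achievable weekly sales is 1081.
For example choco pillows + quinoa pops + maple flakes + fruit rings achieves it, using 90 cm.
All optima have 4 products.

4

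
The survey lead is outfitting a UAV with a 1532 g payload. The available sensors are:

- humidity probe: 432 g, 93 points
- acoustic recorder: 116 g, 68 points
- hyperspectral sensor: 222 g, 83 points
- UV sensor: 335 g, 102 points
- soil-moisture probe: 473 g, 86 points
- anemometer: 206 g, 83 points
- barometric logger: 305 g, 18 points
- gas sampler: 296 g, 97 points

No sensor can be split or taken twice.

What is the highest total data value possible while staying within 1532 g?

458

By data value per g: acoustic recorder 0.59, anemometer 0.40, hyperspectral sensor 0.37 lead.
A density-first pass picks acoustic recorder + hyperspectral sensor + UV sensor + anemometer + barometric logger + gas sampler — 451 at 1480 g.
The 421 g tied up in acoustic recorder and barometric logger is better spent on humidity probe — total rises to 458 (1491 g).
Nothing else within 1532 g beats 458.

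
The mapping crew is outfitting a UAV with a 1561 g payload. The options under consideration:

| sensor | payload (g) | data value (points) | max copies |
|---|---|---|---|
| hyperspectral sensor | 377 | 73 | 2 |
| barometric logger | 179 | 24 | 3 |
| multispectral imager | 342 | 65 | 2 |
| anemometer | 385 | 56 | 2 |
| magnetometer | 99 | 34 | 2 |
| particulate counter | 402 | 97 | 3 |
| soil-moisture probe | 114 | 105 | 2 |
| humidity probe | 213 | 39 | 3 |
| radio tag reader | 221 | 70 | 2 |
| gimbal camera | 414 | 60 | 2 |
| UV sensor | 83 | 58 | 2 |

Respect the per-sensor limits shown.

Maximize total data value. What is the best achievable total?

636

A density-first pass picks 2×magnetometer + particulate counter + 2×soil-moisture probe + 2×radio tag reader + 2×UV sensor — 631 at 1436 g.
The 99 g tied up in magnetometer is better spent on humidity probe — total rises to 636 (1550 g).
Nothing else within 1561 g beats 636.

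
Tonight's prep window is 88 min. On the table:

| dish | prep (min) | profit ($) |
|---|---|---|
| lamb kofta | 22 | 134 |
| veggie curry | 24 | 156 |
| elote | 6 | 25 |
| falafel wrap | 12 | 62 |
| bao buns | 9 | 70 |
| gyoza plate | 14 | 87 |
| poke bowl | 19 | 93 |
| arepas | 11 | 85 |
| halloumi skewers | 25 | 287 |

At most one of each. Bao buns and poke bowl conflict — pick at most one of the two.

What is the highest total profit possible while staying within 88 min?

688

By profit per min: halloumi skewers 11.48, bao buns 7.78, arepas 7.73 lead.
Greedy by ratio would take veggie curry + bao buns + gyoza plate + arepas + halloumi skewers: 83 min used, total 685.
The 24 min tied up in veggie curry is better spent on lamb kofta + elote — total rises to 688 (87 min).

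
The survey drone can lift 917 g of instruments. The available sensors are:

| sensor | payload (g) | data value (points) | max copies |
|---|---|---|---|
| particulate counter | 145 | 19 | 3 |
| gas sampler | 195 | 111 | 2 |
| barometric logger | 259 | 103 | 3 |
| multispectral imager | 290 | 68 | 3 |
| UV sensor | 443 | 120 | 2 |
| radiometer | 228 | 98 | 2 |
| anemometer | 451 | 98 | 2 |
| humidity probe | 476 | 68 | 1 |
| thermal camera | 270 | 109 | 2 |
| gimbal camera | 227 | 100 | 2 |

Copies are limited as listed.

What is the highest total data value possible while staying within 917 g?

431

Density check — gas sampler 0.57, gimbal camera 0.44, radiometer 0.43 are the best per g.
Greedy by ratio would take 2×gas sampler + 2×gimbal camera: 844 g used, total 422.
Dropping gimbal camera frees 227 g; slotting in thermal camera (270 g) lifts the total to 431 at 887 g.
Nothing else within 917 g beats 431.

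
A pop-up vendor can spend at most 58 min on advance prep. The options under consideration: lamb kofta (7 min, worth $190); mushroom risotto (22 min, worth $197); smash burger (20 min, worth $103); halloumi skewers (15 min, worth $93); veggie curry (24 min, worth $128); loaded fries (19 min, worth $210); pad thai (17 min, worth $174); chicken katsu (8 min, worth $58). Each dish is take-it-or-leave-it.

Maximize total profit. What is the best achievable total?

667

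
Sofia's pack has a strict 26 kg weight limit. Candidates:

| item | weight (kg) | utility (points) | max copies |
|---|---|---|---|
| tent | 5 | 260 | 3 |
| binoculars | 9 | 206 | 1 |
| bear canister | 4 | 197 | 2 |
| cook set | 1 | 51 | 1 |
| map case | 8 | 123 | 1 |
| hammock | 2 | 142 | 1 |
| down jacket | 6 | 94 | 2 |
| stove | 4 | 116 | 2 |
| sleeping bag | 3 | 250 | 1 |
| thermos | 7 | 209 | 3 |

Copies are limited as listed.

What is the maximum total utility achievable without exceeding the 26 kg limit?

Greedy by ratio would take 3×tent + bear canister + cook set + hammock + sleeping bag: 25 kg used, total 1420.
The 3 kg tied up in cook set and hammock is better spent on bear canister — total rises to 1424 (26 kg).

1424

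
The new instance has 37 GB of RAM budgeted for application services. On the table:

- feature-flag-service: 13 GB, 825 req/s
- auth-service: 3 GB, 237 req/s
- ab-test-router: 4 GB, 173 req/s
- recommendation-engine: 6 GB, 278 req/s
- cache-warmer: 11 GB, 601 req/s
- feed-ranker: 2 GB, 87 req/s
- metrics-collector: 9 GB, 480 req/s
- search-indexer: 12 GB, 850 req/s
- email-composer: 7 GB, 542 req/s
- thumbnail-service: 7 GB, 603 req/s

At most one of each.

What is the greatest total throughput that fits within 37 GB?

2602

Taking the top-ratio services first gives auth-service + recommendation-engine + feed-ranker + search-indexer + email-composer + thumbnail-service for 2597 (37 GB).
The 13 GB tied up in recommendation-engine and email-composer is better spent on feature-flag-service — total rises to 2602 (37 GB).
Runner-up auth-service + recommendation-engine + feed-ranker + search-indexer + email-composer + thumbnail-service tops out at 2597.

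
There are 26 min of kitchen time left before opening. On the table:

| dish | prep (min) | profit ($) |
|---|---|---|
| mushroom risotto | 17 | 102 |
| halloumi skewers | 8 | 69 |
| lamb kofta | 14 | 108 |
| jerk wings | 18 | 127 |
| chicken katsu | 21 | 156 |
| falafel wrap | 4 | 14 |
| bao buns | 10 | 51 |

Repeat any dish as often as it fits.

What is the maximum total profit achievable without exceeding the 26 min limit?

Ranking by ratio (profit/min): halloumi skewers 8.62, lamb kofta 7.71, chicken katsu 7.43, jerk wings 7.06.
The ratio ordering already packs tightly: 3×halloumi skewers, 24 min, 207.

207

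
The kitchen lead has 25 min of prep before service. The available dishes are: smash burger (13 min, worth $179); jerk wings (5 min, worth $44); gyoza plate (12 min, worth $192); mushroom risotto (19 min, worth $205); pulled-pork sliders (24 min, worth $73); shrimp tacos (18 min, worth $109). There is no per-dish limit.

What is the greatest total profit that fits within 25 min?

384

By profit per min: gyoza plate 16.00, smash burger 13.77, mushroom risotto 10.79, jerk wings 8.80 lead.
The ratio ordering already packs tightly: 2×gyoza plate, 24 min, 384.
Every other selection either busts 25 min or fails to beat 384.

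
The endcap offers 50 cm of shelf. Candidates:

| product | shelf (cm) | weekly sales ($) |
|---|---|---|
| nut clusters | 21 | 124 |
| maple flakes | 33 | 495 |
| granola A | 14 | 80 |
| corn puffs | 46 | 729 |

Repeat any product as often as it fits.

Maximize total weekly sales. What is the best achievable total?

729

By weekly sales per cm: corn puffs 15.85, maple flakes 15.00, nut clusters 5.90, granola A 5.71 lead.
Best packing: corn puffs — 46 cm, 729 total.
Nothing else within 50 cm beats 729.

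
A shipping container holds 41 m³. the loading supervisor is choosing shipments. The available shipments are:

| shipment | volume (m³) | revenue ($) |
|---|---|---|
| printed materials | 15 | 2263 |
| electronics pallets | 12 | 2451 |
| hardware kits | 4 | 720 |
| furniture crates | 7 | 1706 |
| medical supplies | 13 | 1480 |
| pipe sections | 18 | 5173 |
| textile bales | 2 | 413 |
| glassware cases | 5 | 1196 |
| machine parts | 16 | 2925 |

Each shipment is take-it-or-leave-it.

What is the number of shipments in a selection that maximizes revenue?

4

Optimal total is 10050.
One optimal bundle: electronics pallets + hardware kits + furniture crates + pipe sections (41 m³).
Every optimal selection uses 4 shipments.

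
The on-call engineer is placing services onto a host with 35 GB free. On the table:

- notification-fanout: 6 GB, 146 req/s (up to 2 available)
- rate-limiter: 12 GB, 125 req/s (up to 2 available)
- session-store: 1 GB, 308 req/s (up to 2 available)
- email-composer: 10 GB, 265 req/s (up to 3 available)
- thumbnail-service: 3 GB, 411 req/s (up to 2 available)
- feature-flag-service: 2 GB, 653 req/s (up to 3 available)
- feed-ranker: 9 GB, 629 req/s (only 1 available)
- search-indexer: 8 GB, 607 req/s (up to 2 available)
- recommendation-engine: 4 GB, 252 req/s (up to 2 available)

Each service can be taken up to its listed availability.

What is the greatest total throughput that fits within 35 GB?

Taking the top-ratio services first gives 2×session-store + 2×thumbnail-service + 3×feature-flag-service + 2×search-indexer + recommendation-engine for 4863 (34 GB).
Dropping search-indexer frees 8 GB; slotting in feed-ranker (9 GB) lifts the total to 4885 at 35 GB.
Nothing else within 35 GB beats 4885.

4885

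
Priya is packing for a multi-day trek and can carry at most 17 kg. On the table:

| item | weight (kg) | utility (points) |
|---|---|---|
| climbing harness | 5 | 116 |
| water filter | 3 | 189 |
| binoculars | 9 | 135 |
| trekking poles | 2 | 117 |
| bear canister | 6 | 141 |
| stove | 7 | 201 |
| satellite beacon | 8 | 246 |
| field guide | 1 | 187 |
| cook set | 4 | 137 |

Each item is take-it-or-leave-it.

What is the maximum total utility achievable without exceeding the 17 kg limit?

By utility per kg: field guide 187.00, water filter 63.00, trekking poles 58.50, cook set 34.25 lead.
Taking water filter + trekking poles + stove + field guide + cook set: 17 kg used, 831 in utility.

831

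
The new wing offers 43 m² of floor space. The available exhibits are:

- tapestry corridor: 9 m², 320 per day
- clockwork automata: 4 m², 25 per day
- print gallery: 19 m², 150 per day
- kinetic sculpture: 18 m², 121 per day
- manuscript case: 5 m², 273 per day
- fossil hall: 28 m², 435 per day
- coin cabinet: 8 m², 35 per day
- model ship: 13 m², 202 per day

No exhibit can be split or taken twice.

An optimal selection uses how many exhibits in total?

3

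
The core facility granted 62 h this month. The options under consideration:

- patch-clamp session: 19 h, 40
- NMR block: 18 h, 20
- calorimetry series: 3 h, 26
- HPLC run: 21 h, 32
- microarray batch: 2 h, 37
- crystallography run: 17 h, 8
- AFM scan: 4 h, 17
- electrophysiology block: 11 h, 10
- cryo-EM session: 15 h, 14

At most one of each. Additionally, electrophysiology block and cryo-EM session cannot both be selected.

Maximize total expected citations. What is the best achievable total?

Ranking by ratio (expected citations/h): microarray batch 18.50, calorimetry series 8.67, AFM scan 4.25.
The ratio ordering already packs tightly: patch-clamp session + calorimetry series + HPLC run + microarray batch + AFM scan + electrophysiology block, 60 h, 162.
Every other selection either busts 62 h or breaks a pairing rule or fails to beat 162.

162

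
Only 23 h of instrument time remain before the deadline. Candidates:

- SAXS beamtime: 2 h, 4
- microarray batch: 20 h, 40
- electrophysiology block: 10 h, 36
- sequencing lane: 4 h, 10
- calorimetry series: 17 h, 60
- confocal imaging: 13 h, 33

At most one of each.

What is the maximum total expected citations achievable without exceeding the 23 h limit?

Taking the top-ratio experiments first gives electrophysiology block + confocal imaging for 69 (23 h).
A better packing is SAXS beamtime + sequencing lane + calorimetry series: 23 h, total 74.

74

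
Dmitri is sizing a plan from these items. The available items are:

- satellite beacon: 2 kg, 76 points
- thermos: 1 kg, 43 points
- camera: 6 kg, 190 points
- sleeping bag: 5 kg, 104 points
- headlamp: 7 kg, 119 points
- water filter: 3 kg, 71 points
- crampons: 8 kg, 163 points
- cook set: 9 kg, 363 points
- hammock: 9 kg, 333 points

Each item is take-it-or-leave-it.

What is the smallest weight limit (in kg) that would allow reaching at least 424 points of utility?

Need the lightest bundle worth ≥ 424.
satellite beacon + cook set: 439 utility at 11 kg.
Below 11 kg the best achievable stays under 424.

11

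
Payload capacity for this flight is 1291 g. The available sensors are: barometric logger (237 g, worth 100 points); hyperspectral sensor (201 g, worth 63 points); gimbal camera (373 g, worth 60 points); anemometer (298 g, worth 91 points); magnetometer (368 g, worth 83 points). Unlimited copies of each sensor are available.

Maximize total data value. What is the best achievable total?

500

5×barometric logger uses 1185 of the 1291 g and totals 500.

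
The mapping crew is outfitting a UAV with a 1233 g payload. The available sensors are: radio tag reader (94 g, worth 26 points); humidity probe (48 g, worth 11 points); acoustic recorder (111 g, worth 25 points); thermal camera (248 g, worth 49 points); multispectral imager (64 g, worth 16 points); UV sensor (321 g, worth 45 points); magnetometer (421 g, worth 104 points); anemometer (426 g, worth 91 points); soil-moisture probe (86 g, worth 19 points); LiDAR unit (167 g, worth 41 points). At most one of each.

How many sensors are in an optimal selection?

6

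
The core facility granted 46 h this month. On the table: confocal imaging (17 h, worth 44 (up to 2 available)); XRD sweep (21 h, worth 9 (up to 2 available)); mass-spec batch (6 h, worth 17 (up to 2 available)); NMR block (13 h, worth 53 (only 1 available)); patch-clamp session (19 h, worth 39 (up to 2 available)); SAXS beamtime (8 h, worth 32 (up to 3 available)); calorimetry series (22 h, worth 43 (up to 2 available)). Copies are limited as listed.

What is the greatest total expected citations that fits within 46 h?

By expected citations per h: NMR block 4.08, SAXS beamtime 4.00, mass-spec batch 2.83, confocal imaging 2.59 lead.
The ratio ordering already packs tightly: mass-spec batch + NMR block + 3×SAXS beamtime, 43 h, 166.
The spare 3 h is too small for any remaining experiment, and no exchange beats 166.

166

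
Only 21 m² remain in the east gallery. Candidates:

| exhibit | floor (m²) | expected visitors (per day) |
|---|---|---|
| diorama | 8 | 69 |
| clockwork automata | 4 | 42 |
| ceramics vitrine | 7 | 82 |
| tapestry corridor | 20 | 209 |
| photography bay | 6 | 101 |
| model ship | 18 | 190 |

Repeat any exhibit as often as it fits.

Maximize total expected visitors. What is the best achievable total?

303

3×photography bay uses 18 of the 21 m² and totals 303.
The spare 3 m² is too small for any remaining exhibit, and no exchange beats 303.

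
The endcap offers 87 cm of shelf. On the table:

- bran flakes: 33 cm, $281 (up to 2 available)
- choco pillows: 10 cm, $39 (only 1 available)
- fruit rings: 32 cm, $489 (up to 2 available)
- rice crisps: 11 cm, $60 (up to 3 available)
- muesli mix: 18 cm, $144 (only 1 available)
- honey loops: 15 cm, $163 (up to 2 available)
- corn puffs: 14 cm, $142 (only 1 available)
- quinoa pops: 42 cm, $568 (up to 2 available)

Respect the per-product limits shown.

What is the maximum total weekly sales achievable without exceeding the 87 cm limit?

Ranking by ratio (weekly sales/cm): fruit rings 15.28, quinoa pops 13.52, honey loops 10.87.
Taking 2×fruit rings + honey loops: 79 cm used, 1141 in weekly sales.

1141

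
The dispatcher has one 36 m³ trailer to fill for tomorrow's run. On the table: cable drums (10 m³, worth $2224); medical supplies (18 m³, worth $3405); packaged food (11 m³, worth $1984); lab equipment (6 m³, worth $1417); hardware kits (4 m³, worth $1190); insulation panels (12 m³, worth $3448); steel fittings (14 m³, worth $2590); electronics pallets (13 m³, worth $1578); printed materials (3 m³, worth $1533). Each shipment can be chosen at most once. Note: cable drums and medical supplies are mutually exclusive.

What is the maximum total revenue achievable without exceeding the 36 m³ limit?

Taking cable drums + lab equipment + hardware kits + insulation panels + printed materials: 35 m³ used, 9812 in revenue.
That's the maximum — no feasible swap from here does better than 9812.

9812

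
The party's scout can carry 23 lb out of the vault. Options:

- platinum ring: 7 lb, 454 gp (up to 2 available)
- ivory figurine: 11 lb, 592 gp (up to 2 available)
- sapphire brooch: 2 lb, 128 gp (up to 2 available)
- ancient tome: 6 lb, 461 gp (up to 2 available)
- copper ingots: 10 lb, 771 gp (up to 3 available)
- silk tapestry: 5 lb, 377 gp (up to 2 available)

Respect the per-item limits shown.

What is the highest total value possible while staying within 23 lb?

Filling by ratio: sapphire brooch + 2×copper ingots for 1670, with 1 lb left unused.
Replace copper ingots with ancient tome + silk tapestry: the trade gains 67 net, giving 1737 at 23 lb.
Every other selection either busts 23 lb or exceeds an availability limit or fails to beat 1737.

1737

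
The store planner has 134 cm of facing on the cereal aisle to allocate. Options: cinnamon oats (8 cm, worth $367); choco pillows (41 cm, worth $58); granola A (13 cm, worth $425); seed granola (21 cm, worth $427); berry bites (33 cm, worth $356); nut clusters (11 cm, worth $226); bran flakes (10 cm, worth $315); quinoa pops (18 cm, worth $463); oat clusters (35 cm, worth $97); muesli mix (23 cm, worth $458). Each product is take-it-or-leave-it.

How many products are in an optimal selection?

7

Optimal total is 2811.
cinnamon oats + granola A + seed granola + berry bites + bran flakes + quinoa pops + muesli mix hits 2811 at 126 cm.
All optima have 7 products.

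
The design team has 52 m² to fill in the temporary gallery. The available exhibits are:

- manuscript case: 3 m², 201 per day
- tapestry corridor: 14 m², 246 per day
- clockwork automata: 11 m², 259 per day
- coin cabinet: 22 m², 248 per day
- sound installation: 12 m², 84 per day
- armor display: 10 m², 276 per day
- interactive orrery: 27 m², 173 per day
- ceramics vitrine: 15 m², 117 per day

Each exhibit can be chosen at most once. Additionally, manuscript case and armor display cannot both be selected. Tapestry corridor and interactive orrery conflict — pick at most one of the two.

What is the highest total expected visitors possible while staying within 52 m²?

954

Manuscript case + tapestry corridor + clockwork automata + coin cabinet uses 50 of the 52 m² and totals 954.
Runner-up tapestry corridor + clockwork automata + armor display + ceramics vitrine tops out at 898.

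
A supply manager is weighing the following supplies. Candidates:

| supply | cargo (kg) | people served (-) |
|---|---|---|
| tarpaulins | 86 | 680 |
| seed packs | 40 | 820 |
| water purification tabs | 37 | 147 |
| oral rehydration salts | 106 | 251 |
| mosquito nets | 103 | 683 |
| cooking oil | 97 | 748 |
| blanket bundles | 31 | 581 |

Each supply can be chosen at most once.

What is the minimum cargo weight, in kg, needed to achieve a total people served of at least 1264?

Look for the lowest-cargo combination reaching 1264.
Taking seed packs + blanket bundles gives 1401 (≥ 1264) for 71 kg.
Below 71 kg the best achievable stays under 1264.

71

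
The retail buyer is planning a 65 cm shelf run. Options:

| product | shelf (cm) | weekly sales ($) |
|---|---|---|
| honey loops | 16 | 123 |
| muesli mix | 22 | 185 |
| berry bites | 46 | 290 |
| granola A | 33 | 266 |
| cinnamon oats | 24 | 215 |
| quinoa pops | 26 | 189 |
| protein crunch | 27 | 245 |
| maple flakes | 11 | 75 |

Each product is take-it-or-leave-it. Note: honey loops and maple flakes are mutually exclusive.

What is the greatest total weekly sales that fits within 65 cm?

Filling by ratio: cinnamon oats + protein crunch + maple flakes for 535, with 3 cm left unused.
Dropping cinnamon oats and maple flakes frees 35 cm; slotting in honey loops + muesli mix (38 cm) lifts the total to 553 at 65 cm.
The closest alternative, cinnamon oats + protein crunch + maple flakes, reaches only 535.

553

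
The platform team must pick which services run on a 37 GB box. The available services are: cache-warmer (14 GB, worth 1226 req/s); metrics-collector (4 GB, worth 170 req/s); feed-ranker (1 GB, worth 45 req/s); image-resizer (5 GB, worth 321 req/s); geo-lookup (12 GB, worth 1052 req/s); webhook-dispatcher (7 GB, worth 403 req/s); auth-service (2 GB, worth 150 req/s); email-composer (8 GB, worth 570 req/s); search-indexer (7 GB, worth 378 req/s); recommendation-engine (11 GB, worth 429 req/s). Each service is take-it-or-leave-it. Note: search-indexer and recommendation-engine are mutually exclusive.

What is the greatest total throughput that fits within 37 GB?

Ranking by ratio (throughput/GB): geo-lookup 87.67, cache-warmer 87.57, auth-service 75.00.
The ratio ordering already packs tightly: cache-warmer + feed-ranker + geo-lookup + auth-service + email-composer, 37 GB, 3043.

3043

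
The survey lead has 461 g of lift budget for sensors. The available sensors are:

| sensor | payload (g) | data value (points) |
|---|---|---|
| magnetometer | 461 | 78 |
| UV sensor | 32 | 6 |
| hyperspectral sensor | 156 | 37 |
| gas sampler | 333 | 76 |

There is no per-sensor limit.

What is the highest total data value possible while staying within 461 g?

Ranking by ratio (data value/g): hyperspectral sensor 0.24, gas sampler 0.23, UV sensor 0.19, magnetometer 0.17.
Filling by ratio: 4×UV sensor + 2×hyperspectral sensor for 98, with 21 g left unused.
The 312 g tied up in 2×hyperspectral sensor is better spent on gas sampler — total rises to 100 (461 g).
Nothing else within 461 g beats 100.

100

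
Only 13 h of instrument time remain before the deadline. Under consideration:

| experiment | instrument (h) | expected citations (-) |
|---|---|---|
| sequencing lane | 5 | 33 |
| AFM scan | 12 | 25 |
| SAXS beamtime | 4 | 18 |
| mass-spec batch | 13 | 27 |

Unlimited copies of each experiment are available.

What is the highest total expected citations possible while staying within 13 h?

Ranking by ratio (expected citations/h): sequencing lane 6.60, SAXS beamtime 4.50, AFM scan 2.08.
The ratio heuristic lands on 2×sequencing lane (66) but leaves 3 h idle.
The 5 h tied up in sequencing lane is better spent on 2×SAXS beamtime — total rises to 69 (13 h).

69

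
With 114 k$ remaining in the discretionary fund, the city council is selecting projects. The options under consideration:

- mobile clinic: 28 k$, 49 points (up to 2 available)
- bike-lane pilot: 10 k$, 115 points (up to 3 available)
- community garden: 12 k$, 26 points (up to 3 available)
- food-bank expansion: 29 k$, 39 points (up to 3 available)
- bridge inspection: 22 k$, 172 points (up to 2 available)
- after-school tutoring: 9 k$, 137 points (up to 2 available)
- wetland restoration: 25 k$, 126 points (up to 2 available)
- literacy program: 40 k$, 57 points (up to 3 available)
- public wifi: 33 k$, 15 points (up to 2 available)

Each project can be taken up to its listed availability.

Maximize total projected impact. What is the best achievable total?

989

3×bike-lane pilot + community garden + 2×bridge inspection + 2×after-school tutoring uses 104 of the 114 k$ and totals 989.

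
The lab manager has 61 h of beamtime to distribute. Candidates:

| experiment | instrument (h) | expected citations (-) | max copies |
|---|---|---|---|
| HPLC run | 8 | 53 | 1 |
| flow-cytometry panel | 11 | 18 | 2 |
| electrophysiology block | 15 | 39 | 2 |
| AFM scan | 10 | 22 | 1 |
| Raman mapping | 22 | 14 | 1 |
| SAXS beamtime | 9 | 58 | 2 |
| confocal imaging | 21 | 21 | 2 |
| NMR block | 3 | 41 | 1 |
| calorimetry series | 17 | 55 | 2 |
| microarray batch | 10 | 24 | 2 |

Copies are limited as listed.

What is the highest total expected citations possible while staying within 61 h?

HPLC run + electrophysiology block + 2×SAXS beamtime + NMR block + calorimetry series uses 61 of the 61 h and totals 304.
Nothing else within 61 h beats 304.

304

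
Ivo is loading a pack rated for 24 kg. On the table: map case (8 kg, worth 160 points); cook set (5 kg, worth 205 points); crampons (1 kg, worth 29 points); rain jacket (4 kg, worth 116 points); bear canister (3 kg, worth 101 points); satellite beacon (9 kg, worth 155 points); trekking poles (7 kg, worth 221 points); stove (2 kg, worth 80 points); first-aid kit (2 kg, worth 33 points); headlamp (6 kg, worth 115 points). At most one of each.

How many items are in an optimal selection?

7

Best achievable utility is 785.
For example cook set + crampons + rain jacket + bear canister + trekking poles + stove + first-aid kit achieves it, using 24 kg.
Every optimal selection uses 7 items.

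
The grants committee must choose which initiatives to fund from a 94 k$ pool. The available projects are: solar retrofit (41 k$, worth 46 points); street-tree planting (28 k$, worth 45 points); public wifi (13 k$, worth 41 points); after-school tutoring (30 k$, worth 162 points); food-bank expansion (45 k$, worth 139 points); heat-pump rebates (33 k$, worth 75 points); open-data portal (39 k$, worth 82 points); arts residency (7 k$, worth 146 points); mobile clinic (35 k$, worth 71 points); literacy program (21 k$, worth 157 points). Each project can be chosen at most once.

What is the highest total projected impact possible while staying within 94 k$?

540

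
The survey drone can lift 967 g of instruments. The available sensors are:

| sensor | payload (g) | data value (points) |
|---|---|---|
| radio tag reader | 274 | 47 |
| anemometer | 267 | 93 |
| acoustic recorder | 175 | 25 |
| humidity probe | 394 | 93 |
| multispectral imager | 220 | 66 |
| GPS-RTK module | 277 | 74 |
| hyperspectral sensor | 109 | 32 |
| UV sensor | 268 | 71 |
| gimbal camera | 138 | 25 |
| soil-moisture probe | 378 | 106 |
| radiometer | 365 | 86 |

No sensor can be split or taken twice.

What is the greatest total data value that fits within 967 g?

277

Density check — anemometer 0.35, multispectral imager 0.30, hyperspectral sensor 0.29, soil-moisture probe 0.28 are the best per g.
A density-first pass picks anemometer + multispectral imager + GPS-RTK module + hyperspectral sensor — 265 at 873 g.
The 277 g tied up in GPS-RTK module is better spent on radiometer — total rises to 277 (961 g).
Every other selection either busts 967 g or fails to beat 277.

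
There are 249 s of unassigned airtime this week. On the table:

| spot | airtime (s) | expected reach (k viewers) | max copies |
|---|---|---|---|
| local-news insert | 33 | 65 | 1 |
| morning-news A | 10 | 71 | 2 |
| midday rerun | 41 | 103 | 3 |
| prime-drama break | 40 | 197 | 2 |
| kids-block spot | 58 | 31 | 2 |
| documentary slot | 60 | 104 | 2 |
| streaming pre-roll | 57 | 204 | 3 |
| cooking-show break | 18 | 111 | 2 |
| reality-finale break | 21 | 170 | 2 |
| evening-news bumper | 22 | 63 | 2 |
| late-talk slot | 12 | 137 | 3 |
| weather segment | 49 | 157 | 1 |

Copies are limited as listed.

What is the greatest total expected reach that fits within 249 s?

1574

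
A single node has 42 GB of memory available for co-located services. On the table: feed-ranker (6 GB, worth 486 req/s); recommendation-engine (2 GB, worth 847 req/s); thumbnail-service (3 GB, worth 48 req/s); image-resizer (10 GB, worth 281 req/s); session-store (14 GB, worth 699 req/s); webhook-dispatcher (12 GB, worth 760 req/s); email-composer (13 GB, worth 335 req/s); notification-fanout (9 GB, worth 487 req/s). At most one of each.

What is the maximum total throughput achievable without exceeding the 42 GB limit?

2915

By throughput per GB: recommendation-engine 423.50, feed-ranker 81.00, webhook-dispatcher 63.33 lead.
Greedy by ratio would take feed-ranker + recommendation-engine + thumbnail-service + image-resizer + webhook-dispatcher + notification-fanout: 42 GB used, total 2909.
Replace thumbnail-service and image-resizer with email-composer: the trade gains 6 net, giving 2915 at 42 GB.
Next best is feed-ranker + recommendation-engine + thumbnail-service + image-resizer + webhook-dispatcher + notification-fanout at 2909 (42 GB) — short by 6.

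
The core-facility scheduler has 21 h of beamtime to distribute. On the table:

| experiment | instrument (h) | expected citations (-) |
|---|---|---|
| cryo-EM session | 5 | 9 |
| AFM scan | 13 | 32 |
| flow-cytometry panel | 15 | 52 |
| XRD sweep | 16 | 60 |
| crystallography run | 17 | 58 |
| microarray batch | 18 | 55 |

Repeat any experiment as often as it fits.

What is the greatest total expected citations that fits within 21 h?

69

Cryo-EM session + XRD sweep uses 21 of the 21 h and totals 69.
Every other selection either busts 21 h or fails to beat 69.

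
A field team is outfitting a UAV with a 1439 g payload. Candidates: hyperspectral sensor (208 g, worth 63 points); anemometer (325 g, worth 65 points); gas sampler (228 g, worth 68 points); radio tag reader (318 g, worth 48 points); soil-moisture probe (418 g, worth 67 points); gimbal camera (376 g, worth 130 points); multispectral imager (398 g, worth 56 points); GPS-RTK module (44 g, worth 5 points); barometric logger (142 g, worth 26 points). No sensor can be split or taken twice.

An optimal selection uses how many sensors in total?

Optimal total is 359.
For example hyperspectral sensor + gas sampler + soil-moisture probe + gimbal camera + GPS-RTK module + barometric logger achieves it, using 1416 g.
Every optimal selection uses 6 sensors.

6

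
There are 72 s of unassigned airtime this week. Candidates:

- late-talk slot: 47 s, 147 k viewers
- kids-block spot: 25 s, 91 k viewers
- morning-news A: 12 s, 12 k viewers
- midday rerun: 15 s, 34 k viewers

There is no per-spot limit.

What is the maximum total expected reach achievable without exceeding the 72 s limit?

238

The ratio heuristic lands on 2×kids-block spot + midday rerun (216) but leaves 7 s idle.
Dropping kids-block spot and midday rerun frees 40 s; slotting in late-talk slot (47 s) lifts the total to 238 at 72 s.
Every other selection either busts 72 s or fails to beat 238.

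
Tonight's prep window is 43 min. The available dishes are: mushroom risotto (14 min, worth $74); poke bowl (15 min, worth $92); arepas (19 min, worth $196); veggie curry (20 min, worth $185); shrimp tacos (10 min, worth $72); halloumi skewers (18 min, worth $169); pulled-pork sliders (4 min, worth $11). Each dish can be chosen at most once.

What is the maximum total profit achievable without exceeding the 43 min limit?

392

The ratio heuristic lands on arepas + halloumi skewers + pulled-pork sliders (376) but leaves 2 min idle.
The 18 min tied up in halloumi skewers is better spent on veggie curry — total rises to 392 (43 min).
Next best is arepas + veggie curry at 381 (39 min) — short by 11.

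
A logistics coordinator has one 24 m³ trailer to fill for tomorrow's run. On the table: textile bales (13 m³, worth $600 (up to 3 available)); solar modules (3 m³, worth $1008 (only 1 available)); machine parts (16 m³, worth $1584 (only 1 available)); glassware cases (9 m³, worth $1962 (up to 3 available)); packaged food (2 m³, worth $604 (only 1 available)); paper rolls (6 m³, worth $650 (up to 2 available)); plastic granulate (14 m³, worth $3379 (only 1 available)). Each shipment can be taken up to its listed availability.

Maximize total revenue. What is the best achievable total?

Greedy by ratio would take solar modules + packaged food + plastic granulate: 19 m³ used, total 4991.
The 14 m³ tied up in plastic granulate is better spent on 2×glassware cases — total rises to 5536 (23 m³).

5536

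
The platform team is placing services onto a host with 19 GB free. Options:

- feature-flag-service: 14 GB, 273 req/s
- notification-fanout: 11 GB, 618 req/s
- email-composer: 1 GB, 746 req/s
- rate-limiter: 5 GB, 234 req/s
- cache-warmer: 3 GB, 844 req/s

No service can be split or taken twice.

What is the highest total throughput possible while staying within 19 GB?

2208

Ranking by ratio (throughput/GB): email-composer 746.00, cache-warmer 281.33, notification-fanout 56.18.
Notification-fanout + email-composer + cache-warmer uses 15 of the 19 GB and totals 2208.
Nothing else within 19 GB beats 2208.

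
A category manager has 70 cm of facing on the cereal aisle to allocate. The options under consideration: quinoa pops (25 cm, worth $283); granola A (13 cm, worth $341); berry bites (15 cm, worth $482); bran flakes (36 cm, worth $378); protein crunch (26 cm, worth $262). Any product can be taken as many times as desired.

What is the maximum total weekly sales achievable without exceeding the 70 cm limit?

Density check — berry bites 32.13, granola A 26.23, quinoa pops 11.32 are the best per cm.
Filling by ratio: 4×berry bites for 1928, with 10 cm left unused.
Replace 2×berry bites with 3×granola A: the trade gains 59 net, giving 1987 at 69 cm.

1987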